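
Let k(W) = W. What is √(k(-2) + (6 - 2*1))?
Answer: √2 ≈ 1.4142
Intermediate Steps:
√(k(-2) + (6 - 2*1)) = √(-2 + (6 - 2*1)) = √(-2 + (6 - 2)) = √(-2 + 4) = √2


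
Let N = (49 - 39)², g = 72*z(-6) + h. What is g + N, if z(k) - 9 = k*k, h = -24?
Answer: 3316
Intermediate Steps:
z(k) = 9 + k² (z(k) = 9 + k*k = 9 + k²)
g = 3216 (g = 72*(9 + (-6)²) - 24 = 72*(9 + 36) - 24 = 72*45 - 24 = 3240 - 24 = 3216)
N = 100 (N = 10² = 100)
g + N = 3216 + 100 = 3316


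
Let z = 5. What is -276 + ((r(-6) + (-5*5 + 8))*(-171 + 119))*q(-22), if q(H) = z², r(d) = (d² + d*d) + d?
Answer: -63976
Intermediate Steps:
r(d) = d + 2*d² (r(d) = (d² + d²) + d = 2*d² + d = d + 2*d²)
q(H) = 25 (q(H) = 5² = 25)
-276 + ((r(-6) + (-5*5 + 8))*(-171 + 119))*q(-22) = -276 + ((-6*(1 + 2*(-6)) + (-5*5 + 8))*(-171 + 119))*25 = -276 + ((-6*(1 - 12) + (-25 + 8))*(-52))*25 = -276 + ((-6*(-11) - 17)*(-52))*25 = -276 + ((66 - 17)*(-52))*25 = -276 + (49*(-52))*25 = -276 - 2548*25 = -276 - 63700 = -63976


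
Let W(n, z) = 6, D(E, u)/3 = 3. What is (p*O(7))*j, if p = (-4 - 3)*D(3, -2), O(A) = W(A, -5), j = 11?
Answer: -4158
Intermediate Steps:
D(E, u) = 9 (D(E, u) = 3*3 = 9)
O(A) = 6
p = -63 (p = (-4 - 3)*9 = -7*9 = -63)
(p*O(7))*j = -63*6*11 = -378*11 = -4158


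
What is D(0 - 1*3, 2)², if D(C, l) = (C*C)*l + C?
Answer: 225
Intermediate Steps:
D(C, l) = C + l*C² (D(C, l) = C²*l + C = l*C² + C = C + l*C²)
D(0 - 1*3, 2)² = ((0 - 1*3)*(1 + (0 - 1*3)*2))² = ((0 - 3)*(1 + (0 - 3)*2))² = (-3*(1 - 3*2))² = (-3*(1 - 6))² = (-3*(-5))² = 15² = 225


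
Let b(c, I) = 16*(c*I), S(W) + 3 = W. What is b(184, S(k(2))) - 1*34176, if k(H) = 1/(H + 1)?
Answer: -126080/3 ≈ -42027.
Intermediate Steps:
k(H) = 1/(1 + H)
S(W) = -3 + W
b(c, I) = 16*I*c (b(c, I) = 16*(I*c) = 16*I*c)
b(184, S(k(2))) - 1*34176 = 16*(-3 + 1/(1 + 2))*184 - 1*34176 = 16*(-3 + 1/3)*184 - 34176 = 16*(-8/3)*184 - 34176 = -23552/3 - 34176 = -126080/3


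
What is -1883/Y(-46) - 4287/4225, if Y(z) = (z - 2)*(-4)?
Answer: -8778779/811200 ≈ -10.822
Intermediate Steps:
Y(z) = 8 - 4*z (Y(z) = (-2 + z)*(-4) = 8 - 4*z)
-1883/Y(-46) - 4287/4225 = -1883/(8 - 4*(-46)) - 4287/4225 = -1883/(8 + 184) - 4287*1/4225 = -1883/192 - 4287/4225 = -8778779/811200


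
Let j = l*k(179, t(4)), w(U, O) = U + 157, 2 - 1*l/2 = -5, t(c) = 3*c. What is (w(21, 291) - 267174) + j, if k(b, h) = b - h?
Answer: -264658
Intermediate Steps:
l = 14 (l = 4 - 2*(-5) = 4 + 10 = 14)
w(U, O) = 157 + U
j = 2338 (j = 14*(179 - 3*4) = 14*(179 - 1*12) = 14*(179 - 12) = 14*167 = 2338)
(w(21, 291) - 267174) + j = ((157 + 21) - 267174) + 2338 = (178 - 267174) + 2338 = -266996 + 2338 = -264658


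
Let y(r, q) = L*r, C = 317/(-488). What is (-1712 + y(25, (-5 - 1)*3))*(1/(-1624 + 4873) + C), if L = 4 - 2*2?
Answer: 220301230/198189 ≈ 1111.6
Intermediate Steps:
C = -317/488 (C = 317*(-1/488) = -317/488 ≈ -0.64959)
L = 0 (L = 4 - 4 = 0)
y(r, q) = 0 (y(r, q) = 0*r = 0)
(-1712 + y(25, (-5 - 1)*3))*(1/(-1624 + 4873) + C) = (-1712 + 0)*(1/(-1624 + 4873) - 317/488) = -1712*(1/3249 - 317/488) = -1712*(-1029445/1585512) = 220301230/198189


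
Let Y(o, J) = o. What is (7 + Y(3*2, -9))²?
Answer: 169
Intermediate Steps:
(7 + Y(3*2, -9))² = (7 + 3*2)² = (7 + 6)² = 13² = 169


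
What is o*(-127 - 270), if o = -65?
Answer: 25805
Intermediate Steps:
o*(-127 - 270) = -65*(-127 - 270) = -65*(-397) = 25805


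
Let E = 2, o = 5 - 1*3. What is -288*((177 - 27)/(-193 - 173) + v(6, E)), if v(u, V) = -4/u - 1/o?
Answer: 27696/61 ≈ 454.03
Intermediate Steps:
o = 2 (o = 5 - 3 = 2)
v(u, V) = -½ - 4/u (v(u, V) = -4/u - 1/2 = -4/u - 1*½ = -4/u - ½ = -½ - 4/u)
-288*((177 - 27)/(-193 - 173) + v(6, E)) = -288*((177 - 27)/(-193 - 173) + (½)*(-8 - 1*6)/6) = -288*(150/(-366) + (½)*(⅙)*(-8 - 6)) = -288*(150*(-1/366) + (½)*(⅙)*(-14)) = -288*(-25/61 - 7/6) = -288*(-577)/366 = -1*(-27696/61) = 27696/61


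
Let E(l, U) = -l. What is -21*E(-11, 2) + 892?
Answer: 661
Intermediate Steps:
-21*E(-11, 2) + 892 = -(-21)*(-11) + 892 = -21*11 + 892 = -231 + 892 = 661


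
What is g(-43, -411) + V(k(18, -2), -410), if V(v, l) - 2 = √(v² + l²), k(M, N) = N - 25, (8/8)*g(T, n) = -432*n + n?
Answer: 177143 + √168829 ≈ 1.7755e+5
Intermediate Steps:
g(T, n) = -431*n (g(T, n) = -432*n + n = -431*n)
k(M, N) = -25 + N
V(v, l) = 2 + √(l² + v²) (V(v, l) = 2 + √(v² + l²) = 2 + √(l² + v²))
g(-43, -411) + V(k(18, -2), -410) = -431*(-411) + (2 + √((-410)² + (-25 - 2)²)) = 177141 + (2 + √(168100 + (-27)²)) = 177141 + (2 + √(168100 + 729)) = 177141 + (2 + √168829) = 177143 + √168829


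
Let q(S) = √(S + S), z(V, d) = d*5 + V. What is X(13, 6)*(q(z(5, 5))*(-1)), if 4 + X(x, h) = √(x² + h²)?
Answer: 2*√15*(4 - √205) ≈ -79.922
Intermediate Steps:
X(x, h) = -4 + √(h² + x²) (X(x, h) = -4 + √(x² + h²) = -4 + √(h² + x²))
z(V, d) = V + 5*d (z(V, d) = 5*d + V = V + 5*d)
q(S) = √2*√S (q(S) = √(2*S) = √2*√S)
X(13, 6)*(q(z(5, 5))*(-1)) = (-4 + √(6² + 13²))*((√2*√(5 + 5*5))*(-1)) = (-4 + √(36 + 169))*((√2*√(5 + 25))*(-1)) = (-4 + √205)*((√2*√30)*(-1)) = (-4 + √205)*((2*√15)*(-1)) = (-4 + √205)*(-2*√15) = -2*√15*(-4 + √205)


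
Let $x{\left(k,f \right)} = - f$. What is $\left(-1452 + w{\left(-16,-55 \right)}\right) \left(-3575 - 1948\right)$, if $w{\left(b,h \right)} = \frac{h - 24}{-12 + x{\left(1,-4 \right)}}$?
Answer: $\frac{63718851}{8} \approx 7.9649 \cdot 10^{6}$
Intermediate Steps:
$w{\left(b,h \right)} = 3 - \frac{h}{8}$ ($w{\left(b,h \right)} = \frac{h - 24}{-12 - -4} = \frac{-24 + h}{-12 + 4} = \frac{-24 + h}{-8} = \left(-24 + h\right) \left(- \frac{1}{8}\right) = 3 - \frac{h}{8}$)
$\left(-1452 + w{\left(-16,-55 \right)}\right) \left(-3575 - 1948\right) = \left(-1452 + \left(3 - - \frac{55}{8}\right)\right) \left(-3575 - 1948\right) = \left(-1452 + \left(3 + \frac{55}{8}\right)\right) \left(-5523\right) = \left(-1452 + \frac{79}{8}\right) \left(-5523\right) = \left(- \frac{11537}{8}\right) \left(-5523\right) = \frac{63718851}{8}$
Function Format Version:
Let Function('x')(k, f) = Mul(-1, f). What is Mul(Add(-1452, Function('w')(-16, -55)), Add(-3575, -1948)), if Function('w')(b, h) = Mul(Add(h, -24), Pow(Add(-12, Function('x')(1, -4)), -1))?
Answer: Rational(63718851, 8) ≈ 7.9649e+6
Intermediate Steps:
Function('w')(b, h) = Add(3, Mul(Rational(-1, 8), h)) (Function('w')(b, h) = Mul(Add(h, -24), Pow(Add(-12, Mul(-1, -4)), -1)) = Mul(Add(-24, h), Pow(Add(-12, 4), -1)) = Mul(Add(-24, h), Pow(-8, -1)) = Mul(Add(-24, h), Rational(-1, 8)) = Add(3, Mul(Rational(-1, 8), h)))
Mul(Add(-1452, Function('w')(-16, -55)), Add(-3575, -1948)) = Mul(Add(-1452, Add(3, Mul(Rational(-1, 8), -55))), Add(-3575, -1948)) = Mul(Add(-1452, Add(3, Rational(55, 8))), -5523) = Mul(Add(-1452, Rational(79, 8)), -5523) = Mul(Rational(-11537, 8), -5523) = Rational(63718851, 8)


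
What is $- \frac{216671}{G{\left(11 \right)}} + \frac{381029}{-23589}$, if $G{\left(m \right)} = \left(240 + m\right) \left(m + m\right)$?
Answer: $- \frac{7215094357}{130258458} \approx -55.391$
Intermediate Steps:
$G{\left(m \right)} = 2 m \left(240 + m\right)$ ($G{\left(m \right)} = \left(240 + m\right) 2 m = 2 m \left(240 + m\right)$)
$- \frac{216671}{G{\left(11 \right)}} + \frac{381029}{-23589} = - \frac{216671}{2 \cdot 11 \left(240 + 11\right)} + \frac{381029}{-23589} = - \frac{216671}{2 \cdot 11 \cdot 251} + 381029 \left(- \frac{1}{23589}\right) = - \frac{216671}{5522} - \frac{381029}{23589} = - \frac{7215094357}{130258458}$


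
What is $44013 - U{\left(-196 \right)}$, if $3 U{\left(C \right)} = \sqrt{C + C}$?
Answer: $44013 - \frac{14 i \sqrt{2}}{3} \approx 44013.0 - 6.5997 i$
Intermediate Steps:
$U{\left(C \right)} = \frac{\sqrt{2} \sqrt{C}}{3}$ ($U{\left(C \right)} = \frac{\sqrt{C + C}}{3} = \frac{\sqrt{2 C}}{3} = \frac{\sqrt{2} \sqrt{C}}{3}$)
$44013 - U{\left(-196 \right)} = 44013 - \frac{\sqrt{2} \sqrt{-196}}{3} = 44013 - \frac{\sqrt{2} \cdot 14 i}{3} = 44013 - \frac{14 i \sqrt{2}}{3}$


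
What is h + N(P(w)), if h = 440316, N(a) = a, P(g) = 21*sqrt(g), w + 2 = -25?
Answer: 440316 + 63*I*sqrt(3) ≈ 4.4032e+5 + 109.12*I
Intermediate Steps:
w = -27 (w = -2 - 25 = -27)
h + N(P(w)) = 440316 + 21*sqrt(-27) = 440316 + 21*(3*I*sqrt(3)) = 440316 + 63*I*sqrt(3)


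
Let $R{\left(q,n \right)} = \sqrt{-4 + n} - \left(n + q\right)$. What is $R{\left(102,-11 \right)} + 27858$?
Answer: $27767 + i \sqrt{15} \approx 27767.0 + 3.873 i$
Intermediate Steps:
$R{\left(q,n \right)} = \sqrt{-4 + n} - n - q$ ($R{\left(q,n \right)} = \sqrt{-4 + n} - \left(n + q\right) = \sqrt{-4 + n} - n - q$)
$R{\left(102,-11 \right)} + 27858 = \left(\sqrt{-4 - 11} - -11 - 102\right) + 27858 = \left(\sqrt{-15} + 11 - 102\right) + 27858 = \left(i \sqrt{15} + 11 - 102\right) + 27858 = \left(-91 + i \sqrt{15}\right) + 27858 = 27767 + i \sqrt{15}$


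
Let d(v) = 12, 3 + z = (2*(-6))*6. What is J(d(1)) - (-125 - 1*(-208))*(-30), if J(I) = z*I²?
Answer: -8310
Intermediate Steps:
z = -75 (z = -3 + (2*(-6))*6 = -3 - 12*6 = -3 - 72 = -75)
J(I) = -75*I²
J(d(1)) - (-125 - 1*(-208))*(-30) = -75*12² - (-125 - 1*(-208))*(-30) = -75*144 - (-125 + 208)*(-30) = -10800 - 83*(-30) = -10800 - 1*(-2490) = -10800 + 2490 = -8310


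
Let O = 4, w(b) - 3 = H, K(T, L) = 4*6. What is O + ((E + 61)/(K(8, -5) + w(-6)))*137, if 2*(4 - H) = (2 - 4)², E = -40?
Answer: 2993/29 ≈ 103.21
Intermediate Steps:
K(T, L) = 24
H = 2 (H = 4 - (2 - 4)²/2 = 4 - ½*(-2)² = 4 - ½*4 = 4 - 2 = 2)
w(b) = 5 (w(b) = 3 + 2 = 5)
O + ((E + 61)/(K(8, -5) + w(-6)))*137 = 4 + ((-40 + 61)/(24 + 5))*137 = 4 + (21/29)*137 = 4 + 2877/29 = 2993/29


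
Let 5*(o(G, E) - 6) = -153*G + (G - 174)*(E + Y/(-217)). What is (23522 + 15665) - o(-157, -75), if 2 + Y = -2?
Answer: 31913127/1085 ≈ 29413.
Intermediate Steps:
Y = -4 (Y = -2 - 2 = -4)
o(G, E) = 6 - 153*G/5 + (-174 + G)*(4/217 + E)/5 (o(G, E) = 6 + (-153*G + (G - 174)*(E - 4/(-217)))/5 = 6 + (-153*G + (-174 + G)*(E - 4*(-1/217)))/5 = 6 + (-153*G + (-174 + G)*(E + 4/217))/5 = 6 + (-153*G + (-174 + G)*(4/217 + E))/5 = 6 + (-153*G/5 + (-174 + G)*(4/217 + E)/5) = 6 - 153*G/5 + (-174 + G)*(4/217 + E)/5)
(23522 + 15665) - o(-157, -75) = (23522 + 15665) - (5814/1085 - 33197/1085*(-157) - 174/5*(-75) + (⅕)*(-75)*(-157)) = 39187 - (5814/1085 + 5211929/1085 + 2610 + 2355) = 39187 - 1*10604768/1085 = 39187 - 10604768/1085 = 31913127/1085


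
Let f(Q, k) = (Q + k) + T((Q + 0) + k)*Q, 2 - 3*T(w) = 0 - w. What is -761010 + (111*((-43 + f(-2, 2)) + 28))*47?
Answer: -846221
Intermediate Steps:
T(w) = ⅔ + w/3 (T(w) = ⅔ - (0 - w)/3 = ⅔ - (-1)*w/3 = ⅔ + w/3)
f(Q, k) = Q + k + Q*(⅔ + Q/3 + k/3) (f(Q, k) = (Q + k) + (⅔ + ((Q + 0) + k)/3)*Q = (Q + k) + (⅔ + (Q + k)/3)*Q = (Q + k) + (⅔ + (Q/3 + k/3))*Q = (Q + k) + (⅔ + Q/3 + k/3)*Q = (Q + k) + Q*(⅔ + Q/3 + k/3) = Q + k + Q*(⅔ + Q/3 + k/3))
-761010 + (111*((-43 + f(-2, 2)) + 28))*47 = -761010 + (111*((-43 + (-2 + 2 + (⅓)*(-2)*(2 - 2 + 2))) + 28))*47 = -761010 + (111*((-43 + (-2 + 2 + (⅓)*(-2)*2)) + 28))*47 = -761010 + (111*((-43 + (-2 + 2 - 4/3)) + 28))*47 = -761010 + (111*((-43 - 4/3) + 28))*47 = -761010 + (111*(-133/3 + 28))*47 = -761010 + (111*(-49/3))*47 = -761010 - 1813*47 = -761010 - 85211 = -846221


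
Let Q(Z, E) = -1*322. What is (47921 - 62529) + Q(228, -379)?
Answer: -14930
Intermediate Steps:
Q(Z, E) = -322
(47921 - 62529) + Q(228, -379) = (47921 - 62529) - 322 = -14608 - 322 = -14930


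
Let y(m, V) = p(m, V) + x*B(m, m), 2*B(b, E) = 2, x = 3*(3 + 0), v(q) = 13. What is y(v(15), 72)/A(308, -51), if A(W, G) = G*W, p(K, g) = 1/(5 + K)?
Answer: -163/282744 ≈ -0.00057649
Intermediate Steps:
x = 9 (x = 3*3 = 9)
B(b, E) = 1 (B(b, E) = (1/2)*2 = 1)
y(m, V) = 9 + 1/(5 + m) (y(m, V) = 1/(5 + m) + 9*1 = 1/(5 + m) + 9 = 9 + 1/(5 + m))
y(v(15), 72)/A(308, -51) = ((46 + 9*13)/(5 + 13))/((-51*308)) = ((46 + 117)/18)/(-15708) = ((1/18)*163)*(-1/15708) = (163/18)*(-1/15708) = -163/282744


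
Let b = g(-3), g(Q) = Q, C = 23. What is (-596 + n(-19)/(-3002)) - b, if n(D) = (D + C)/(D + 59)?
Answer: -17801861/30020 ≈ -593.00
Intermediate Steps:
n(D) = (23 + D)/(59 + D) (n(D) = (D + 23)/(D + 59) = (23 + D)/(59 + D))
b = -3
(-596 + n(-19)/(-3002)) - b = (-596 + ((23 - 19)/(59 - 19))/(-3002)) - 1*(-3) = (-596 + (4/40)*(-1/3002)) + 3 = (-596 + ((1/40)*4)*(-1/3002)) + 3 = (-596 + (⅒)*(-1/3002)) + 3 = (-596 - 1/30020) + 3 = -17891921/30020 + 3 = -17801861/30020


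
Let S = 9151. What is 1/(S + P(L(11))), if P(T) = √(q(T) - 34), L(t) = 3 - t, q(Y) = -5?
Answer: 9151/83740840 - I*√39/83740840 ≈ 0.00010928 - 7.4575e-8*I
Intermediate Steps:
P(T) = I*√39 (P(T) = √(-5 - 34) = √(-39) = I*√39)
1/(S + P(L(11))) = 1/(9151 + I*√39)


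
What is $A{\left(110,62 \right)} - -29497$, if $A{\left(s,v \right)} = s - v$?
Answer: $29545$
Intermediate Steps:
$A{\left(110,62 \right)} - -29497 = \left(110 - 62\right) - -29497 = \left(110 - 62\right) + 29497 = 48 + 29497 = 29545$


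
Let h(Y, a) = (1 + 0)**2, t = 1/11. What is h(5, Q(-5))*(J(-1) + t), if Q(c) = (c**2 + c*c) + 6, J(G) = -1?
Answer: -10/11 ≈ -0.90909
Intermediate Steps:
t = 1/11 ≈ 0.090909
Q(c) = 6 + 2*c**2 (Q(c) = (c**2 + c**2) + 6 = 2*c**2 + 6 = 6 + 2*c**2)
h(Y, a) = 1 (h(Y, a) = 1**2 = 1)
h(5, Q(-5))*(J(-1) + t) = 1*(-1 + 1/11) = 1*(-10/11) = -10/11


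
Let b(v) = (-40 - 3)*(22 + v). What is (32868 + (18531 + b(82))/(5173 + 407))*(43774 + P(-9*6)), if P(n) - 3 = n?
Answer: 8019563308777/5580 ≈ 1.4372e+9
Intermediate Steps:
b(v) = -946 - 43*v (b(v) = -43*(22 + v) = -946 - 43*v)
P(n) = 3 + n
(32868 + (18531 + b(82))/(5173 + 407))*(43774 + P(-9*6)) = (32868 + (18531 + (-946 - 43*82))/(5173 + 407))*(43774 + (3 - 9*6)) = (32868 + (18531 + (-946 - 3526))/5580)*(43774 + (3 - 54)) = (32868 + (18531 - 4472)*(1/5580))*(43774 - 51) = (32868 + 14059*(1/5580))*43723 = (32868 + 14059/5580)*43723 = (183417499/5580)*43723 = 8019563308777/5580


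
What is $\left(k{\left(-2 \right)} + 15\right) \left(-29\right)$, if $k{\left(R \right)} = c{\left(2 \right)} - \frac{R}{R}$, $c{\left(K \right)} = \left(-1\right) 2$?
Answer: $-348$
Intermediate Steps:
$c{\left(K \right)} = -2$
$k{\left(R \right)} = -3$ ($k{\left(R \right)} = -2 - \frac{R}{R} = -2 - 1 = -3$)
$\left(k{\left(-2 \right)} + 15\right) \left(-29\right) = \left(-3 + 15\right) \left(-29\right) = 12 \left(-29\right) = -348$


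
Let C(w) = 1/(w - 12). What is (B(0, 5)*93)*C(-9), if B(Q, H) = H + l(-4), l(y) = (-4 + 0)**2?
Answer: -93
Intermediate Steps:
l(y) = 16 (l(y) = (-4)**2 = 16)
B(Q, H) = 16 + H (B(Q, H) = H + 16 = 16 + H)
C(w) = 1/(-12 + w)
(B(0, 5)*93)*C(-9) = ((16 + 5)*93)/(-12 - 9) = (21*93)/(-21) = 1953*(-1/21) = -93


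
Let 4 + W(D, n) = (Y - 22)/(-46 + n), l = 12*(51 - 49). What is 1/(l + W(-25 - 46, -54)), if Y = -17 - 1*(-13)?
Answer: 50/1013 ≈ 0.049358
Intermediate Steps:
Y = -4 (Y = -17 + 13 = -4)
l = 24 (l = 12*2 = 24)
W(D, n) = -4 - 26/(-46 + n) (W(D, n) = -4 + (-4 - 22)/(-46 + n) = -4 - 26/(-46 + n))
1/(l + W(-25 - 46, -54)) = 1/(24 + 2*(79 - 2*(-54))/(-46 - 54)) = 1/(24 + 2*(79 + 108)/(-100)) = 1/(24 + 2*(-1/100)*187) = 1/(24 - 187/50) = 1/(1013/50) = 50/1013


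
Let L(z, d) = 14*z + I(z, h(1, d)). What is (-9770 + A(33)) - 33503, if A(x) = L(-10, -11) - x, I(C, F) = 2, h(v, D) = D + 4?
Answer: -43444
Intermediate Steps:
h(v, D) = 4 + D
L(z, d) = 2 + 14*z (L(z, d) = 14*z + 2 = 2 + 14*z)
A(x) = -138 - x (A(x) = (2 + 14*(-10)) - x = (2 - 140) - x = -138 - x)
(-9770 + A(33)) - 33503 = (-9770 + (-138 - 1*33)) - 33503 = (-9770 + (-138 - 33)) - 33503 = (-9770 - 171) - 33503 = -9941 - 33503 = -43444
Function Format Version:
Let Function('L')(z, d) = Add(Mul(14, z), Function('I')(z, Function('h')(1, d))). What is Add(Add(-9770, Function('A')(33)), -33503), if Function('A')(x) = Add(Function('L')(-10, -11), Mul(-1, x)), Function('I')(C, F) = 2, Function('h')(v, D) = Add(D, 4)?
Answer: -43444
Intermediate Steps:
Function('h')(v, D) = Add(4, D)
Function('L')(z, d) = Add(2, Mul(14, z)) (Function('L')(z, d) = Add(Mul(14, z), 2) = Add(2, Mul(14, z)))
Function('A')(x) = Add(-138, Mul(-1, x)) (Function('A')(x) = Add(Add(2, Mul(14, -10)), Mul(-1, x)) = Add(Add(2, -140), Mul(-1, x)) = Add(-138, Mul(-1, x)))
Add(Add(-9770, Function('A')(33)), -33503) = Add(Add(-9770, Add(-138, Mul(-1, 33))), -33503) = Add(Add(-9770, Add(-138, -33)), -33503) = Add(Add(-9770, -171), -33503) = Add(-9941, -33503) = -43444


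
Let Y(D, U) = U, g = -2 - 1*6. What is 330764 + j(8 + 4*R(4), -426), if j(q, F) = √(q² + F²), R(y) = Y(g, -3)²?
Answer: 330764 + 2*√45853 ≈ 3.3119e+5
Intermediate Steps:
g = -8 (g = -2 - 6 = -8)
R(y) = 9 (R(y) = (-3)² = 9)
j(q, F) = √(F² + q²)
330764 + j(8 + 4*R(4), -426) = 330764 + √((-426)² + (8 + 4*9)²) = 330764 + √(181476 + (8 + 36)²) = 330764 + √(181476 + 44²) = 330764 + √(181476 + 1936) = 330764 + √183412 = 330764 + 2*√45853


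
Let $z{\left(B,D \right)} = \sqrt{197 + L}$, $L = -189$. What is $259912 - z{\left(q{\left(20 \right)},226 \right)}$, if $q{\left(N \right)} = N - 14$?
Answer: $259912 - 2 \sqrt{2} \approx 2.5991 \cdot 10^{5}$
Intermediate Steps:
$q{\left(N \right)} = -14 + N$ ($q{\left(N \right)} = N - 14 = -14 + N$)
$z{\left(B,D \right)} = 2 \sqrt{2}$ ($z{\left(B,D \right)} = \sqrt{197 - 189} = \sqrt{8} = 2 \sqrt{2}$)
$259912 - z{\left(q{\left(20 \right)},226 \right)} = 259912 - 2 \sqrt{2}$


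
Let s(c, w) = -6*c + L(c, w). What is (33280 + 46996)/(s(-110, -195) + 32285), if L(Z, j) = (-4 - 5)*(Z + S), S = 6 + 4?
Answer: 11468/4835 ≈ 2.3719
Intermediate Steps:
S = 10
L(Z, j) = -90 - 9*Z (L(Z, j) = (-4 - 5)*(Z + 10) = -9*(10 + Z) = -90 - 9*Z)
s(c, w) = -90 - 15*c (s(c, w) = -6*c + (-90 - 9*c) = -90 - 15*c)
(33280 + 46996)/(s(-110, -195) + 32285) = (33280 + 46996)/((-90 - 15*(-110)) + 32285) = 80276/((-90 + 1650) + 32285) = 80276/(1560 + 32285) = 80276/33845 = 80276*(1/33845) = 11468/4835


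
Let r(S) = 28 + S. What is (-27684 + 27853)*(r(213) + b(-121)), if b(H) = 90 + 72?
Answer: 68107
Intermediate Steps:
b(H) = 162
(-27684 + 27853)*(r(213) + b(-121)) = (-27684 + 27853)*((28 + 213) + 162) = 169*(241 + 162) = 169*403 = 68107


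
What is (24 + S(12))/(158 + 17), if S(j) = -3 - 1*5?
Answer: 16/175 ≈ 0.091429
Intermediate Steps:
S(j) = -8 (S(j) = -3 - 5 = -8)
(24 + S(12))/(158 + 17) = (24 - 8)/(158 + 17) = 16/175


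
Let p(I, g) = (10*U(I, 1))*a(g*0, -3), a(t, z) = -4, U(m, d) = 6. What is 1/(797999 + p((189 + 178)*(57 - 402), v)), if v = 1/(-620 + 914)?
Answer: 1/797759 ≈ 1.2535e-6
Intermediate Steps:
v = 1/294 ≈ 0.0034014
p(I, g) = -240 (p(I, g) = (10*6)*(-4) = 60*(-4) = -240)
1/(797999 + p((189 + 178)*(57 - 402), v)) = 1/(797999 - 240) = 1/797759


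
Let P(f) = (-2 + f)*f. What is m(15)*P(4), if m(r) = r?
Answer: 120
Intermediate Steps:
P(f) = f*(-2 + f)
m(15)*P(4) = 15*(4*(-2 + 4)) = 15*(4*2) = 15*8 = 120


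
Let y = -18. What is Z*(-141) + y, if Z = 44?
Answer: -6222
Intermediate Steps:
Z*(-141) + y = 44*(-141) - 18 = -6204 - 18 = -6222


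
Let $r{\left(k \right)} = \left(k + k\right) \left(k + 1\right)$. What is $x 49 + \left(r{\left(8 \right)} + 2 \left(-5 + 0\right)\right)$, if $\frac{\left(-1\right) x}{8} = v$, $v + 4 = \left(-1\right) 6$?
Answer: $4054$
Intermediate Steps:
$r{\left(k \right)} = 2 k \left(1 + k\right)$
$v = -10$ ($v = -4 - 6 = -10$)
$x = 80$ ($x = \left(-8\right) \left(-10\right) = 80$)
$x 49 + \left(r{\left(8 \right)} + 2 \left(-5 + 0\right)\right) = 80 \cdot 49 + \left(2 \cdot 8 \left(1 + 8\right) + 2 \left(-5 + 0\right)\right) = 3920 + \left(2 \cdot 8 \cdot 9 + 2 \left(-5\right)\right) = 3920 + \left(144 - 10\right) = 3920 + 134 = 4054$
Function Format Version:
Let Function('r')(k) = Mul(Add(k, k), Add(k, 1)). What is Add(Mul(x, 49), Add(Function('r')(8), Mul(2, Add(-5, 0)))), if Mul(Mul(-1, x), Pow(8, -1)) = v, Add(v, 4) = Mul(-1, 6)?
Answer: 4054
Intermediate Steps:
Function('r')(k) = Mul(2, k, Add(1, k)) (Function('r')(k) = Mul(Mul(2, k), Add(1, k)) = Mul(2, k, Add(1, k)))
v = -10 (v = Add(-4, Mul(-1, 6)) = Add(-4, -6) = -10)
x = 80 (x = Mul(-8, -10) = 80)
Add(Mul(x, 49), Add(Function('r')(8), Mul(2, Add(-5, 0)))) = Add(Mul(80, 49), Add(Mul(2, 8, Add(1, 8)), Mul(2, Add(-5, 0)))) = Add(3920, Add(Mul(2, 8, 9), Mul(2, -5))) = Add(3920, Add(144, -10)) = Add(3920, 134) = 4054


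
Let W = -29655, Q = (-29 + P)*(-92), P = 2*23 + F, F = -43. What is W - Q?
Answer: -32047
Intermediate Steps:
P = 3 (P = 2*23 - 43 = 46 - 43 = 3)
Q = 2392 (Q = (-29 + 3)*(-92) = -26*(-92) = 2392)
W - Q = -29655 - 1*2392 = -29655 - 2392 = -32047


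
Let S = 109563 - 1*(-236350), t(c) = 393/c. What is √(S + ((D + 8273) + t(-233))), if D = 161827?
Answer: 2*√7003434547/233 ≈ 718.34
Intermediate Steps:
S = 345913 (S = 109563 + 236350 = 345913)
√(S + ((D + 8273) + t(-233))) = √(345913 + ((161827 + 8273) + 393/(-233))) = √(345913 + (170100 + 393*(-1/233))) = √(345913 + (170100 - 393/233)) = √(345913 + 39632907/233) = √(120230636/233) = 2*√7003434547/233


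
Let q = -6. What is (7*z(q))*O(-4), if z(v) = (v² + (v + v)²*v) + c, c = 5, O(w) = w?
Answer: 23044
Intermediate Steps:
z(v) = 5 + v² + 4*v³ (z(v) = (v² + (v + v)²*v) + 5 = (v² + (2*v)²*v) + 5 = (v² + (4*v²)*v) + 5 = (v² + 4*v³) + 5 = 5 + v² + 4*v³)
(7*z(q))*O(-4) = (7*(5 + (-6)² + 4*(-6)³))*(-4) = (7*(5 + 36 + 4*(-216)))*(-4) = (7*(5 + 36 - 864))*(-4) = (7*(-823))*(-4) = -5761*(-4) = 23044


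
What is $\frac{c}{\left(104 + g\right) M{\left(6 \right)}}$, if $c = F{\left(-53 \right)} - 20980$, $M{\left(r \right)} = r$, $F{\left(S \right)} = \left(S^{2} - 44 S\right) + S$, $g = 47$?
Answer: $- \frac{7946}{453} \approx -17.541$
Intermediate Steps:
$F{\left(S \right)} = S^{2} - 43 S$
$c = -15892$ ($c = - 53 \left(-43 - 53\right) - 20980 = \left(-53\right) \left(-96\right) - 20980 = 5088 - 20980 = -15892$)
$\frac{c}{\left(104 + g\right) M{\left(6 \right)}} = - \frac{15892}{\left(104 + 47\right) 6} = - \frac{15892}{151 \cdot 6} = - \frac{15892}{906} = \left(-15892\right) \frac{1}{906} = - \frac{7946}{453}$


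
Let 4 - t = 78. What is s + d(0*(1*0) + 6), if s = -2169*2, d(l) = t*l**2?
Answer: -7002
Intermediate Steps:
t = -74 (t = 4 - 1*78 = 4 - 78 = -74)
d(l) = -74*l**2
s = -4338
s + d(0*(1*0) + 6) = -4338 - 74*(0*(1*0) + 6)**2 = -4338 - 74*(0*0 + 6)**2 = -4338 - 74*(0 + 6)**2 = -4338 - 74*6**2 = -4338 - 74*36 = -4338 - 2664 = -7002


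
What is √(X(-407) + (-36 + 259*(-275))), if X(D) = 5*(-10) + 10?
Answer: I*√71301 ≈ 267.02*I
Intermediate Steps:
X(D) = -40 (X(D) = -50 + 10 = -40)
√(X(-407) + (-36 + 259*(-275))) = √(-40 + (-36 + 259*(-275))) = √(-40 + (-36 - 71225)) = √(-40 - 71261) = √(-71301) = I*√71301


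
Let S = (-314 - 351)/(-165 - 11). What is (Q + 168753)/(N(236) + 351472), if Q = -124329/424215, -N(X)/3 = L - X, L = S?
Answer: 381799624352/796774560675 ≈ 0.47918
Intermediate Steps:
S = 665/176 (S = -665/(-176) = -665*(-1/176) = 665/176 ≈ 3.7784)
L = 665/176 ≈ 3.7784
N(X) = -1995/176 + 3*X (N(X) = -3*(665/176 - X) = -1995/176 + 3*X)
Q = -41443/141405 (Q = -124329*1/424215 = -41443/141405 ≈ -0.29308)
(Q + 168753)/(N(236) + 351472) = (-41443/141405 + 168753)/((-1995/176 + 3*236) + 351472) = 23862476522/(141405*((-1995/176 + 708) + 351472)) = 23862476522/(141405*(122613/176 + 351472)) = 23862476522/(141405*(61981685/176)) = (23862476522/141405)*(176/61981685) = 381799624352/796774560675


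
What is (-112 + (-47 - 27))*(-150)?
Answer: 27900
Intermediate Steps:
(-112 + (-47 - 27))*(-150) = (-112 - 74)*(-150) = -186*(-150) = 27900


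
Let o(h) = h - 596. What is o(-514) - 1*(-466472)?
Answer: 465362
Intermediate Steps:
o(h) = -596 + h
o(-514) - 1*(-466472) = (-596 - 514) - 1*(-466472) = -1110 + 466472 = 465362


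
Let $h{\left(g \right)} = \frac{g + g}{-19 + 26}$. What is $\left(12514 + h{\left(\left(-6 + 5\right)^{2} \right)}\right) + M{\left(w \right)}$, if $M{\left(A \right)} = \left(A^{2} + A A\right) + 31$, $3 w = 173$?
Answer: $\frac{1209359}{63} \approx 19196.0$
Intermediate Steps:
$w = \frac{173}{3}$ ($w = \frac{1}{3} \cdot 173 = \frac{173}{3} \approx 57.667$)
$M{\left(A \right)} = 31 + 2 A^{2}$ ($M{\left(A \right)} = \left(A^{2} + A^{2}\right) + 31 = 2 A^{2} + 31 = 31 + 2 A^{2}$)
$h{\left(g \right)} = \frac{2 g}{7}$
$\left(12514 + h{\left(\left(-6 + 5\right)^{2} \right)}\right) + M{\left(w \right)} = \left(12514 + \frac{2 \left(-6 + 5\right)^{2}}{7}\right) + \left(31 + 2 \left(\frac{173}{3}\right)^{2}\right) = \left(12514 + \frac{2 \left(-1\right)^{2}}{7}\right) + \left(31 + 2 \cdot \frac{29929}{9}\right) = \left(12514 + \frac{2}{7} \cdot 1\right) + \left(31 + \frac{59858}{9}\right) = \left(12514 + \frac{2}{7}\right) + \frac{60137}{9} = \frac{87600}{7} + \frac{60137}{9} = \frac{1209359}{63}$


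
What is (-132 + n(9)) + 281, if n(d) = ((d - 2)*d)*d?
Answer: 716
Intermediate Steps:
n(d) = d²*(-2 + d) (n(d) = ((-2 + d)*d)*d = (d*(-2 + d))*d = d²*(-2 + d))
(-132 + n(9)) + 281 = (-132 + 9²*(-2 + 9)) + 281 = (-132 + 81*7) + 281 = (-132 + 567) + 281 = 435 + 281 = 716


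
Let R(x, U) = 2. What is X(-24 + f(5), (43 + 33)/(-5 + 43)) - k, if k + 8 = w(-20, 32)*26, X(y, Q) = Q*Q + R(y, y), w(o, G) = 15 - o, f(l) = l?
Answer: -896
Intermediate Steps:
X(y, Q) = 2 + Q² (X(y, Q) = Q*Q + 2 = Q² + 2 = 2 + Q²)
k = 902 (k = -8 + (15 - 1*(-20))*26 = -8 + (15 + 20)*26 = -8 + 35*26 = -8 + 910 = 902)
X(-24 + f(5), (43 + 33)/(-5 + 43)) - k = (2 + ((43 + 33)/(-5 + 43))²) - 1*902 = (2 + (76/38)²) - 902 = (2 + (76*(1/38))²) - 902 = (2 + 2²) - 902 = (2 + 4) - 902 = 6 - 902 = -896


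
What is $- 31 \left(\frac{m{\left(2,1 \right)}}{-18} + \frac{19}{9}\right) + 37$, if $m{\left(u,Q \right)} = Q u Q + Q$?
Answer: $- \frac{419}{18} \approx -23.278$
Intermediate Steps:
$m{\left(u,Q \right)} = Q + u Q^{2}$ ($m{\left(u,Q \right)} = u Q^{2} + Q = Q + u Q^{2}$)
$- 31 \left(\frac{m{\left(2,1 \right)}}{-18} + \frac{19}{9}\right) + 37 = - 31 \left(\frac{1 \left(1 + 1 \cdot 2\right)}{-18} + \frac{19}{9}\right) + 37 = - 31 \left(1 \left(1 + 2\right) \left(- \frac{1}{18}\right) + 19 \cdot \frac{1}{9}\right) + 37 = - 31 \left(1 \cdot 3 \left(- \frac{1}{18}\right) + \frac{19}{9}\right) + 37 = - 31 \left(3 \left(- \frac{1}{18}\right) + \frac{19}{9}\right) + 37 = - 31 \left(- \frac{1}{6} + \frac{19}{9}\right) + 37 = \left(-31\right) \frac{35}{18} + 37 = - \frac{1085}{18} + 37 = - \frac{419}{18}$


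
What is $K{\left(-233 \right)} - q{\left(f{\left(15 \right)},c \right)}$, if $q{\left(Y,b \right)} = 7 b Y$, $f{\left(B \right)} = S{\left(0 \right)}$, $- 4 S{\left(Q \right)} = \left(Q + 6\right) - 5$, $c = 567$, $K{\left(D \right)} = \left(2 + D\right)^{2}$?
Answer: $\frac{217413}{4} \approx 54353.0$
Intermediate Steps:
$S{\left(Q \right)} = - \frac{1}{4} - \frac{Q}{4}$ ($S{\left(Q \right)} = - \frac{\left(Q + 6\right) - 5}{4} = - \frac{\left(6 + Q\right) - 5}{4} = - \frac{1 + Q}{4} = - \frac{1}{4} - \frac{Q}{4}$)
$f{\left(B \right)} = - \frac{1}{4}$ ($f{\left(B \right)} = - \frac{1}{4} - 0 = - \frac{1}{4} + 0 = - \frac{1}{4}$)
$q{\left(Y,b \right)} = 7 Y b$
$K{\left(-233 \right)} - q{\left(f{\left(15 \right)},c \right)} = \left(2 - 233\right)^{2} - 7 \left(- \frac{1}{4}\right) 567 = \left(-231\right)^{2} - - \frac{3969}{4} = 53361 + \frac{3969}{4} = \frac{217413}{4}$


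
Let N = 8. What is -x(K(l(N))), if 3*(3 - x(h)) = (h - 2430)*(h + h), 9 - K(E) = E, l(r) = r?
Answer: -4867/3 ≈ -1622.3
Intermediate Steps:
K(E) = 9 - E
x(h) = 3 - 2*h*(-2430 + h)/3 (x(h) = 3 - (h - 2430)*(h + h)/3 = 3 - (-2430 + h)*2*h/3 = 3 - 2*h*(-2430 + h)/3)
-x(K(l(N))) = -(3 + 1620*(9 - 1*8) - 2*(9 - 1*8)²/3) = -(3 + 1620*(9 - 8) - 2*(9 - 8)²/3) = -(3 + 1620*1 - ⅔*1²) = -(3 + 1620 - ⅔*1) = -(3 + 1620 - ⅔) = -1*4867/3 = -4867/3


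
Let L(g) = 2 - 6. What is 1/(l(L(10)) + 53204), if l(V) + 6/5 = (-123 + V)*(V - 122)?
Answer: 5/346024 ≈ 1.4450e-5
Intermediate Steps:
L(g) = -4
l(V) = -6/5 + (-123 + V)*(-122 + V) (l(V) = -6/5 + (-123 + V)*(V - 122) = -6/5 + (-123 + V)*(-122 + V))
1/(l(L(10)) + 53204) = 1/((75024/5 + (-4)**2 - 245*(-4)) + 53204) = 1/((75024/5 + 16 + 980) + 53204) = 1/(80004/5 + 53204) = 1/(346024/5) = 5/346024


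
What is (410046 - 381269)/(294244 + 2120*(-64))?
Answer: 4111/22652 ≈ 0.18149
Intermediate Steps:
(410046 - 381269)/(294244 + 2120*(-64)) = 28777/(294244 - 135680) = 28777/158564 = 28777*(1/158564) = 4111/22652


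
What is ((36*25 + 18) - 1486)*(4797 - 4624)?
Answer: -98264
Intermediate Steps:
((36*25 + 18) - 1486)*(4797 - 4624) = ((900 + 18) - 1486)*173 = (918 - 1486)*173 = -568*173 = -98264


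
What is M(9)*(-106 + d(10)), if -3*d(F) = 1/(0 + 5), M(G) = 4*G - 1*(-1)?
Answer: -58867/15 ≈ -3924.5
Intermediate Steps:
M(G) = 1 + 4*G (M(G) = 4*G + 1 = 1 + 4*G)
d(F) = -1/15 (d(F) = -1/(3*(0 + 5)) = -1/3/5 = -1/3*1/5 = -1/15)
M(9)*(-106 + d(10)) = (1 + 4*9)*(-106 - 1/15) = (1 + 36)*(-1591/15) = 37*(-1591/15) = -58867/15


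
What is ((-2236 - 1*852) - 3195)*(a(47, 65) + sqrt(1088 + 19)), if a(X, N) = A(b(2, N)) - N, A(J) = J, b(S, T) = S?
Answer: 395829 - 18849*sqrt(123) ≈ 1.8678e+5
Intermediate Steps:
a(X, N) = 2 - N
((-2236 - 1*852) - 3195)*(a(47, 65) + sqrt(1088 + 19)) = ((-2236 - 1*852) - 3195)*((2 - 1*65) + sqrt(1088 + 19)) = ((-2236 - 852) - 3195)*((2 - 65) + sqrt(1107)) = (-3088 - 3195)*(-63 + 3*sqrt(123)) = -6283*(-63 + 3*sqrt(123)) = 395829 - 18849*sqrt(123)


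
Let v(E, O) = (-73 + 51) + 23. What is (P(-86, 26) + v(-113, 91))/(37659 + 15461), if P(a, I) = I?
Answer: 27/53120 ≈ 0.00050828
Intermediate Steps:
v(E, O) = 1 (v(E, O) = -22 + 23 = 1)
(P(-86, 26) + v(-113, 91))/(37659 + 15461) = (26 + 1)/(37659 + 15461) = 27/53120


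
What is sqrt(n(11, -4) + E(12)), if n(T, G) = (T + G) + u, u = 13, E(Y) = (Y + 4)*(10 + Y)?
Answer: 2*sqrt(93) ≈ 19.287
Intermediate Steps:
E(Y) = (4 + Y)*(10 + Y)
n(T, G) = 13 + G + T (n(T, G) = (T + G) + 13 = (G + T) + 13 = 13 + G + T)
sqrt(n(11, -4) + E(12)) = sqrt((13 - 4 + 11) + (40 + 12**2 + 14*12)) = sqrt(20 + (40 + 144 + 168)) = sqrt(20 + 352) = sqrt(372) = 2*sqrt(93)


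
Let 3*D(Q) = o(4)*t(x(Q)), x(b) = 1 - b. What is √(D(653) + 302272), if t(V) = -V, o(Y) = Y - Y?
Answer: 8*√4723 ≈ 549.79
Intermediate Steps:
o(Y) = 0
D(Q) = 0 (D(Q) = (0*(-(1 - Q)))/3 = (0*(-1 + Q))/3 = (⅓)*0 = 0)
√(D(653) + 302272) = √(0 + 302272) = √302272 = 8*√4723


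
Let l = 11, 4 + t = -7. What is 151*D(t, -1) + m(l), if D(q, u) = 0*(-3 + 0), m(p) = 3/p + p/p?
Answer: 14/11 ≈ 1.2727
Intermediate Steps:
t = -11 (t = -4 - 7 = -11)
m(p) = 1 + 3/p (m(p) = 3/p + 1 = 1 + 3/p)
D(q, u) = 0 (D(q, u) = 0*(-3) = 0)
151*D(t, -1) + m(l) = 151*0 + (3 + 11)/11 = 0 + (1/11)*14 = 0 + 14/11 = 14/11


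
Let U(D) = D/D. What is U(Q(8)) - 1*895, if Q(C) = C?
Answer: -894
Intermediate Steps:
U(D) = 1
U(Q(8)) - 1*895 = 1 - 1*895 = 1 - 895 = -894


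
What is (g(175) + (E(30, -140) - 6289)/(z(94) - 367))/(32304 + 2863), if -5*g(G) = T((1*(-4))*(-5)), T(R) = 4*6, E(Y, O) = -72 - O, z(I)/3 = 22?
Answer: 2171/4811485 ≈ 0.00045121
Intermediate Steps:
z(I) = 66 (z(I) = 3*22 = 66)
T(R) = 24
g(G) = -24/5 (g(G) = -⅕*24 = -24/5)
(g(175) + (E(30, -140) - 6289)/(z(94) - 367))/(32304 + 2863) = (-24/5 + ((-72 - 1*(-140)) - 6289)/(66 - 367))/(32304 + 2863) = (-24/5 + ((-72 + 140) - 6289)/(-301))/35167 = (-24/5 + (68 - 6289)*(-1/301))*(1/35167) = (-24/5 - 6221*(-1/301))*(1/35167) = (-24/5 + 6221/301)*(1/35167) = (23881/1505)*(1/35167) = 2171/4811485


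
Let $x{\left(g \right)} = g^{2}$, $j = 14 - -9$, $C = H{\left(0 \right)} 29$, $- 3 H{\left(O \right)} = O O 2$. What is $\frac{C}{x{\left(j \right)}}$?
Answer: $0$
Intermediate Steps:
$H{\left(O \right)} = - \frac{2 O^{2}}{3}$ ($H{\left(O \right)} = - \frac{O O 2}{3} = - \frac{O^{2} \cdot 2}{3} = - \frac{2 O^{2}}{3}$)
$C = 0$ ($C = - \frac{2 \cdot 0^{2}}{3} \cdot 29 = \left(- \frac{2}{3}\right) 0 \cdot 29 = 0 \cdot 29 = 0$)
$j = 23$ ($j = 14 + 9 = 23$)
$\frac{C}{x{\left(j \right)}} = \frac{0}{23^{2}} = \frac{0}{529} = 0 \cdot \frac{1}{529} = 0$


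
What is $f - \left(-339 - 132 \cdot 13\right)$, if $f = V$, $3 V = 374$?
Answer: $\frac{6539}{3} \approx 2179.7$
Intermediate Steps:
$V = \frac{374}{3}$ ($V = \frac{1}{3} \cdot 374 = \frac{374}{3} \approx 124.67$)
$f = \frac{374}{3} \approx 124.67$
$f - \left(-339 - 132 \cdot 13\right) = \frac{374}{3} - \left(-339 - 132 \cdot 13\right) = \frac{374}{3} - \left(-339 - 1716\right) = \frac{374}{3} - -2055 = \frac{374}{3} + 2055 = \frac{6539}{3}$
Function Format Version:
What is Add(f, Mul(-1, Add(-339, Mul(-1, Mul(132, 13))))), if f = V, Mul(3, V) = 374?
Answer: Rational(6539, 3) ≈ 2179.7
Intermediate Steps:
V = Rational(374, 3) (V = Mul(Rational(1, 3), 374) = Rational(374, 3) ≈ 124.67)
f = Rational(374, 3) ≈ 124.67
Add(f, Mul(-1, Add(-339, Mul(-1, Mul(132, 13))))) = Add(Rational(374, 3), Mul(-1, Add(-339, Mul(-1, Mul(132, 13))))) = Add(Rational(374, 3), Mul(-1, Add(-339, Mul(-1, 1716)))) = Add(Rational(374, 3), Mul(-1, Add(-339, -1716))) = Add(Rational(374, 3), Mul(-1, -2055)) = Add(Rational(374, 3), 2055) = Rational(6539, 3)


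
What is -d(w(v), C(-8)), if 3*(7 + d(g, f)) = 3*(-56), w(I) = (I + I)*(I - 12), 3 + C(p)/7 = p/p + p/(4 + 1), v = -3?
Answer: 63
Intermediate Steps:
C(p) = -14 + 7*p/5 (C(p) = -21 + 7*(p/p + p/(4 + 1)) = -21 + 7*(1 + p/5) = -21 + (7 + 7*p/5) = -14 + 7*p/5)
w(I) = 2*I*(-12 + I) (w(I) = (2*I)*(-12 + I) = 2*I*(-12 + I))
d(g, f) = -63 (d(g, f) = -7 + (3*(-56))/3 = -7 + (⅓)*(-168) = -7 - 56 = -63)
-d(w(v), C(-8)) = -1*(-63) = 63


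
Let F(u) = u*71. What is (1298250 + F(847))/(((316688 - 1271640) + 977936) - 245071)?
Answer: -1358387/222087 ≈ -6.1165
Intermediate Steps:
F(u) = 71*u
(1298250 + F(847))/(((316688 - 1271640) + 977936) - 245071) = (1298250 + 71*847)/(((316688 - 1271640) + 977936) - 245071) = (1298250 + 60137)/((-954952 + 977936) - 245071) = 1358387/(22984 - 245071) = 1358387/(-222087) = 1358387*(-1/222087) = -1358387/222087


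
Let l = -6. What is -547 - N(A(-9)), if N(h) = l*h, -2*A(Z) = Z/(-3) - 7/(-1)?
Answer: -577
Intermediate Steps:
A(Z) = -7/2 + Z/6 (A(Z) = -(Z/(-3) - 7/(-1))/2 = -(Z*(-1/3) - 7*(-1))/2 = -(-Z/3 + 7)/2 = -(7 - Z/3)/2 = -7/2 + Z/6)
N(h) = -6*h
-547 - N(A(-9)) = -547 - (-6)*(-7/2 + (1/6)*(-9)) = -547 - (-6)*(-7/2 - 3/2) = -547 - (-6)*(-5) = -547 - 1*30 = -547 - 30 = -577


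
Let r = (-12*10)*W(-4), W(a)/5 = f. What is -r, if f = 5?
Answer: 3000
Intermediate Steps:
W(a) = 25 (W(a) = 5*5 = 25)
r = -3000 (r = -12*10*25 = -4*30*25 = -120*25 = -3000)
-r = -1*(-3000) = 3000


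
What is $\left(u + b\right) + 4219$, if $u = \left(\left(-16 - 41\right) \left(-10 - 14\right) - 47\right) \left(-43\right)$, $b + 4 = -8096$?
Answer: $-60684$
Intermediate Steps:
$b = -8100$ ($b = -4 - 8096 = -8100$)
$u = -56803$ ($u = \left(\left(-57\right) \left(-24\right) - 47\right) \left(-43\right) = \left(1368 - 47\right) \left(-43\right) = 1321 \left(-43\right) = -56803$)
$\left(u + b\right) + 4219 = \left(-56803 - 8100\right) + 4219 = -64903 + 4219 = -60684$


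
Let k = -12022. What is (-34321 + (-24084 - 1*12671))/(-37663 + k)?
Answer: 71076/49685 ≈ 1.4305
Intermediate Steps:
(-34321 + (-24084 - 1*12671))/(-37663 + k) = (-34321 + (-24084 - 1*12671))/(-37663 - 12022) = (-34321 + (-24084 - 12671))/(-49685) = (-34321 - 36755)*(-1/49685) = -71076*(-1/49685) = 71076/49685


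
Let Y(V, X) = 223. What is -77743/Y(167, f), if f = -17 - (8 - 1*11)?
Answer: -77743/223 ≈ -348.62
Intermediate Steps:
f = -14 (f = -17 - (8 - 11) = -17 - 1*(-3) = -17 + 3 = -14)
-77743/Y(167, f) = -77743/223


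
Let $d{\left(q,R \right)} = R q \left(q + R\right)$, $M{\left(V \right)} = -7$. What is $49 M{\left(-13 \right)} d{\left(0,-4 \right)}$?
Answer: $0$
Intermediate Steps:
$d{\left(q,R \right)} = R q \left(R + q\right)$
$49 M{\left(-13 \right)} d{\left(0,-4 \right)} = 49 \left(-7\right) \left(\left(-4\right) 0 \left(-4 + 0\right)\right) = - 343 \left(\left(-4\right) 0 \left(-4\right)\right) = \left(-343\right) 0 = 0$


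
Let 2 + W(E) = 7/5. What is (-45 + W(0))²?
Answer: 51984/25 ≈ 2079.4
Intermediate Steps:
W(E) = -⅗ (W(E) = -2 + 7/5 = -⅗)
(-45 + W(0))² = (-45 - ⅗)² = (-228/5)² = 51984/25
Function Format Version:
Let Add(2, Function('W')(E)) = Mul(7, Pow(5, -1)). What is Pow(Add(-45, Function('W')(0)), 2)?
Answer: Rational(51984, 25) ≈ 2079.4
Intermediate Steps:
Function('W')(E) = Rational(-3, 5) (Function('W')(E) = Add(-2, Mul(7, Pow(5, -1))) = Add(-2, Mul(7, Rational(1, 5))) = Add(-2, Rational(7, 5)) = Rational(-3, 5))
Pow(Add(-45, Function('W')(0)), 2) = Pow(Add(-45, Rational(-3, 5)), 2) = Pow(Rational(-228, 5), 2) = Rational(51984, 25)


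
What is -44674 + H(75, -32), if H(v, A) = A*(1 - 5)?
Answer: -44546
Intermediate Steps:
H(v, A) = -4*A (H(v, A) = A*(-4) = -4*A)
-44674 + H(75, -32) = -44674 - 4*(-32) = -44674 + 128 = -44546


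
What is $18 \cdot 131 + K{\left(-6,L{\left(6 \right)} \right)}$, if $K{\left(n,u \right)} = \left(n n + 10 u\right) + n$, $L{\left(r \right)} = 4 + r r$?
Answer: $2788$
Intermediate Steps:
$L{\left(r \right)} = 4 + r^{2}$
$K{\left(n,u \right)} = n + n^{2} + 10 u$ ($K{\left(n,u \right)} = \left(n^{2} + 10 u\right) + n = n + n^{2} + 10 u$)
$18 \cdot 131 + K{\left(-6,L{\left(6 \right)} \right)} = 18 \cdot 131 + \left(-6 + \left(-6\right)^{2} + 10 \left(4 + 6^{2}\right)\right) = 2358 + \left(-6 + 36 + 10 \left(4 + 36\right)\right) = 2358 + \left(-6 + 36 + 10 \cdot 40\right) = 2358 + \left(-6 + 36 + 400\right) = 2358 + 430 = 2788$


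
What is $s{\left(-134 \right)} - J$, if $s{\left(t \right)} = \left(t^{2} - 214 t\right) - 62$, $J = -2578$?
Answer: $49148$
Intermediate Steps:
$s{\left(t \right)} = -62 + t^{2} - 214 t$
$s{\left(-134 \right)} - J = \left(-62 + \left(-134\right)^{2} - -28676\right) - -2578 = \left(-62 + 17956 + 28676\right) + 2578 = 46570 + 2578 = 49148$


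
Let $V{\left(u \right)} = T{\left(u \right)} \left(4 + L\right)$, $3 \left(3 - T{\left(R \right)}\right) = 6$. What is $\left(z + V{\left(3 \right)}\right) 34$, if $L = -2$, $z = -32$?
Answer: $-1020$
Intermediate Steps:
$T{\left(R \right)} = 1$ ($T{\left(R \right)} = 3 - 2 = 1$)
$V{\left(u \right)} = 2$ ($V{\left(u \right)} = 1 \left(4 - 2\right) = 1 \cdot 2 = 2$)
$\left(z + V{\left(3 \right)}\right) 34 = \left(-32 + 2\right) 34 = \left(-30\right) 34 = -1020$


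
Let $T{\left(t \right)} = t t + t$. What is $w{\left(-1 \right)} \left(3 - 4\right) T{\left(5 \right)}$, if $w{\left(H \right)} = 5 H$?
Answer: $150$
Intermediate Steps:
$T{\left(t \right)} = t + t^{2}$ ($T{\left(t \right)} = t^{2} + t = t + t^{2}$)
$w{\left(-1 \right)} \left(3 - 4\right) T{\left(5 \right)} = 5 \left(-1\right) \left(3 - 4\right) 5 \left(1 + 5\right) = \left(-5\right) \left(-1\right) 5 \cdot 6 = 5 \cdot 30 = 150$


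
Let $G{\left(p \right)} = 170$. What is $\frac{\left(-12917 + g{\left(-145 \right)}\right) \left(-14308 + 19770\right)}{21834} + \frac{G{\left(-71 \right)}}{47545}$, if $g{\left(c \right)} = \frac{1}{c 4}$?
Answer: $- \frac{21617390542531}{6689961860} \approx -3231.3$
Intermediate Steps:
$g{\left(c \right)} = \frac{1}{4 c}$
$\frac{\left(-12917 + g{\left(-145 \right)}\right) \left(-14308 + 19770\right)}{21834} + \frac{G{\left(-71 \right)}}{47545} = \frac{\left(-12917 + \frac{1}{4 \left(-145\right)}\right) \left(-14308 + 19770\right)}{21834} + \frac{170}{47545} = \left(-12917 + \frac{1}{4} \left(- \frac{1}{145}\right)\right) 5462 \cdot \frac{1}{21834} + 170 \cdot \frac{1}{47545} = \left(-12917 - \frac{1}{580}\right) 5462 \cdot \frac{1}{21834} + \frac{34}{9509} = \left(- \frac{7491861}{580}\right) 5462 \cdot \frac{1}{21834} + \frac{34}{9509} = \left(- \frac{20460272391}{290}\right) \frac{1}{21834} + \frac{34}{9509} = - \frac{2273363599}{703540} + \frac{34}{9509} = - \frac{21617390542531}{6689961860}$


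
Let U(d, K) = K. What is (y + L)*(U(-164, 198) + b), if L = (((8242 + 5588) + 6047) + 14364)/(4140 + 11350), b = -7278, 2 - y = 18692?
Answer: 204947492172/1549 ≈ 1.3231e+8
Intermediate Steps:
y = -18690 (y = 2 - 1*18692 = 2 - 18692 = -18690)
L = 34241/15490 (L = ((13830 + 6047) + 14364)/15490 = (19877 + 14364)*(1/15490) = 34241*(1/15490) = 34241/15490 ≈ 2.2105)
(y + L)*(U(-164, 198) + b) = (-18690 + 34241/15490)*(198 - 7278) = -289473859/15490*(-7080) = 204947492172/1549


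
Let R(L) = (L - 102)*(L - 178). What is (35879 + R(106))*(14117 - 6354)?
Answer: 276292933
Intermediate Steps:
R(L) = (-178 + L)*(-102 + L) (R(L) = (-102 + L)*(-178 + L) = (-178 + L)*(-102 + L))
(35879 + R(106))*(14117 - 6354) = (35879 + (18156 + 106**2 - 280*106))*(14117 - 6354) = (35879 + (18156 + 11236 - 29680))*7763 = (35879 - 288)*7763 = 35591*7763 = 276292933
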